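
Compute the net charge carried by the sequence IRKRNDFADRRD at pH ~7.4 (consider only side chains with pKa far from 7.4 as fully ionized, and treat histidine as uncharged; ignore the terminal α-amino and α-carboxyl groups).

At pH ~7.4 the Lys and Arg side chains are protonated (+1), the Asp and Glu side chains are deprotonated (−1), and with His taken as neutral all other side chains carry no charge.
Positive (K, R): R2, K3, R4, R10, R11 → +5.
Negative (D, E): D6, D9, D12 → −3.
Net charge = (+5) + (−3) = +2.

+2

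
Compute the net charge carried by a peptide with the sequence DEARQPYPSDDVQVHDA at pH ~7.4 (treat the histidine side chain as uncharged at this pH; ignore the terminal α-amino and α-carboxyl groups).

-4

The side chains ionized at physiological pH are Lys/Arg (+1) and Asp/Glu (−1); with His treated as neutral, nothing else contributes.
Positive (K, R): R4 → +1.
Negative (D, E): D1, E2, D10, D11, D16 → −5.
Net charge = (+1) + (−5) = −4.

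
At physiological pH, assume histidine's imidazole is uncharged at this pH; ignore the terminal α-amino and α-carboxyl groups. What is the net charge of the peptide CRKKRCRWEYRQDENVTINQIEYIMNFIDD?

At pH ~7.4 the Lys and Arg side chains are protonated (+1), the Asp and Glu side chains are deprotonated (−1), and with His taken as neutral all other side chains carry no charge.
Positive (K, R): R2, K3, K4, R5, R7, R11 → +6.
Negative (D, E): E9, D13, E14, E22, D29, D30 → −6.
Net charge = (+6) + (−6) = 0.

0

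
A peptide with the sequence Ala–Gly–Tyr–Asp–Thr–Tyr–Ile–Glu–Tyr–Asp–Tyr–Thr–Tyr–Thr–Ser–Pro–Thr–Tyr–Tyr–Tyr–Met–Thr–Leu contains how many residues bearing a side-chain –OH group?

14

S, T, and Y are the three residues with a side-chain hydroxyl.
Matching residues: Tyr3, Thr5, Tyr6, Tyr9, Tyr11, Thr12, Tyr13, Thr14, Ser15, Thr17, Tyr18, Tyr19, Tyr20, Thr22.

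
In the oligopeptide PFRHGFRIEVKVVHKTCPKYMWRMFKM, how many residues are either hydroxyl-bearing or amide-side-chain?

Hydroxyl-bearing: S, T, Y. Amide-side-chain: N, Q.
Hydroxyl-bearing residues here: T16, Y20 (2).
Amide-side-chain residues here: none (0).
The two groups share no amino acid, so total = 2 + 0 = 2.

2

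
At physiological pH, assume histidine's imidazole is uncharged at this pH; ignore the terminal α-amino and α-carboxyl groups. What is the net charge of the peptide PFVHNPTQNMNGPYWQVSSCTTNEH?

Near pH 7.4, K and R contribute +1 each, D and E contribute −1 each, and every other side chain (His included, as stated) is uncharged.
Positive (K, R): none → +0.
Negative (D, E): E24 → −1.
Net charge = (+0) + (−1) = −1.

-1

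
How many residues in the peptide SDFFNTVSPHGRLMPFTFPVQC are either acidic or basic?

Acidic: D, E. Basic: H, K, R.
Acidic residues here: D2 (1).
Basic residues here: H10, R12 (2).
The two groups share no amino acid, so total = 1 + 2 = 3.

3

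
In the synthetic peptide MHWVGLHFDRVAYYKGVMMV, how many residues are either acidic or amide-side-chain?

Acidic: D, E. Amide-side-chain: N, Q.
Acidic residues here: D9 (1).
Amide-side-chain residues here: none (0).
The two groups share no amino acid, so total = 1 + 0 = 1.

1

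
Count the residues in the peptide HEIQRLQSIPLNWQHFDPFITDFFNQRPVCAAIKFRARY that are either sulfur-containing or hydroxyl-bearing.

4

Sulfur-containing: C, M. Hydroxyl-bearing: S, T, Y.
Sulfur-containing residues here: C30 (1).
Hydroxyl-bearing residues here: S8, T21, Y39 (3).
The two groups share no amino acid, so total = 1 + 3 = 4.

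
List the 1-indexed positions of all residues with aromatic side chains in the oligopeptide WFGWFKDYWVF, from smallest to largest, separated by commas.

The aromatic amino acids are Phe (F, benzyl), Trp (W, indole), and Tyr (Y, phenol).
Matching residues: W1, F2, W4, F5, Y8, W9, F11.

1, 2, 4, 5, 8, 9, 11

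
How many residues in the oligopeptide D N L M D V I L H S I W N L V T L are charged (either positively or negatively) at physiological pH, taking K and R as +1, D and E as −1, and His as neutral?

Charged side chains at pH ~7.4: K, R (positive); D, E (negative).
Matching residues: D1, D5.

2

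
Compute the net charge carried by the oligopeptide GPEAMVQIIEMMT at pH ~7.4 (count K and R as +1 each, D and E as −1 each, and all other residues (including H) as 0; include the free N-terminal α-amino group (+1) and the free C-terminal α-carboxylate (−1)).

-2

Positive (K, R): none → +0.
Negative (D, E): E3, E10 → −2.
The N-terminus (+1) and C-terminus (−1) cancel.
Net charge = (+0) + (−2) = −2.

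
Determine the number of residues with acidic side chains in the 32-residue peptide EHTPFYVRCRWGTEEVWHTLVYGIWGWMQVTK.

Aspartate (D) and glutamate (E) have carboxylic-acid side chains and are the acidic amino acids.
Matching residues: E1, E14, E15.

3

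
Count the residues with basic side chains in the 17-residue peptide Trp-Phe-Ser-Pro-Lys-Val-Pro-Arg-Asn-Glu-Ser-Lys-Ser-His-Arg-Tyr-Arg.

6

K, R, and H are the three residues with basic side chains (ε-amine, guanidinium, and imidazole respectively).
Matching residues: Lys5, Arg8, Lys12, His14, Arg15, Arg17.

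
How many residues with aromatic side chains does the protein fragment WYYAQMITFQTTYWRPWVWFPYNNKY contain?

11

Phenylalanine (F), tryptophan (W), and tyrosine (Y) have aromatic ring side chains.
Matching residues: W1, Y2, Y3, F9, Y13, W14, W17, W19, F20, Y22, Y26.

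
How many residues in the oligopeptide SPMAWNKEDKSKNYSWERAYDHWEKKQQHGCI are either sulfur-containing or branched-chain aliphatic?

Sulfur-containing: C, M. Branched-chain aliphatic: I, L, V.
Sulfur-containing residues here: M3, C31 (2).
Branched-chain aliphatic residues here: I32 (1).
The two groups share no amino acid, so total = 2 + 1 = 3.

3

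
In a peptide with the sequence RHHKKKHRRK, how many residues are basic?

K, R, and H are the three residues with basic side chains (ε-amine, guanidinium, and imidazole respectively).
Matching residues: R1, H2, H3, K4, K5, K6, H7, R8, R9, K10.

10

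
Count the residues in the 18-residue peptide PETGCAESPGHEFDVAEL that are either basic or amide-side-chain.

Basic: H, K, R. Amide-side-chain: N, Q.
Basic residues here: H11 (1).
Amide-side-chain residues here: none (0).
The two groups share no amino acid, so total = 1 + 0 = 1.

1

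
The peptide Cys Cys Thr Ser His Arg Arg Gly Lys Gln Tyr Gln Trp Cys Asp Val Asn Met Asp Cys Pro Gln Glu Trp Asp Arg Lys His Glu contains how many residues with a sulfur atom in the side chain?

5

Only Cys (C) and Met (M) have a sulfur atom in the side chain.
Matching residues: Cys1, Cys2, Cys14, Met18, Cys20.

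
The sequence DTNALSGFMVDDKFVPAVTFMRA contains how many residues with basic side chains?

K, R, and H are the three residues with basic side chains (ε-amine, guanidinium, and imidazole respectively).
Matching residues: K13, R22.

2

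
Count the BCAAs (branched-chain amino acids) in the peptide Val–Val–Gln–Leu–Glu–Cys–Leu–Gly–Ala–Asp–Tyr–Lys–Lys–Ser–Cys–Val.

Valine (V), leucine (L), and isoleucine (I) are the branched-chain amino acids.
Matching residues: Val1, Val2, Leu4, Leu7, Val16.

5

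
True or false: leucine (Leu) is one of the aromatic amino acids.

False

Phenylalanine (F), tryptophan (W), and tyrosine (Y) have aromatic ring side chains.
Leucine is not in this group.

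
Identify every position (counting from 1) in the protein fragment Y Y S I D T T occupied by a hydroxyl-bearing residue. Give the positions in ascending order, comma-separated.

Serine (S), threonine (T), and tyrosine (Y) each carry a hydroxyl group on the side chain.
Matching residues: Y1, Y2, S3, T6, T7.

1, 2, 3, 6, 7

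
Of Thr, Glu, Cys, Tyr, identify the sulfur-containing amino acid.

Cysteine (C, thiol) and methionine (M, thioether) are the two sulfur-containing amino acids.
Of the listed options, only Cys belongs to this group.

Cys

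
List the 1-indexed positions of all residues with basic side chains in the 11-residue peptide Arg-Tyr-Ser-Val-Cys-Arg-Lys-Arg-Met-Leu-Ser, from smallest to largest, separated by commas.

1, 6, 7, 8

K, R, and H are the three residues with basic side chains (ε-amine, guanidinium, and imidazole respectively).
Matching residues: Arg1, Arg6, Lys7, Arg8.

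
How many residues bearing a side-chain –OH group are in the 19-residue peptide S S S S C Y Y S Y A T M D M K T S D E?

S, T, and Y are the three residues with a side-chain hydroxyl.
Matching residues: S1, S2, S3, S4, Y6, Y7, S8, Y9, T11, T16, S17.

11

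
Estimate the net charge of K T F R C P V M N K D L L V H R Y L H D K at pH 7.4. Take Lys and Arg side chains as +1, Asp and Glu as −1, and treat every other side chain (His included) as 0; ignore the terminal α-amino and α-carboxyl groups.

Positive (K, R): K1, R4, K10, R16, K21 → +5.
Negative (D, E): D11, D20 → −2.
Net charge = (+5) + (−2) = +3.

+3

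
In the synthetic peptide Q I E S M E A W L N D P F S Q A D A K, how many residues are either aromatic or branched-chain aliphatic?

Aromatic: F, W, Y. Branched-chain aliphatic: I, L, V.
Aromatic residues here: W8, F13 (2).
Branched-chain aliphatic residues here: I2, L9 (2).
The two groups share no amino acid, so total = 2 + 2 = 4.

4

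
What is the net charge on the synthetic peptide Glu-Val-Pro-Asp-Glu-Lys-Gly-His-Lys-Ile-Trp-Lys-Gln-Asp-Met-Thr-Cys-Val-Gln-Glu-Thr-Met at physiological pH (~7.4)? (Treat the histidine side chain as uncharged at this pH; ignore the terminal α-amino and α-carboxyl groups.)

The side chains ionized at physiological pH are Lys/Arg (+1) and Asp/Glu (−1); with His treated as neutral, nothing else contributes.
Positive (K, R): Lys6, Lys9, Lys12 → +3.
Negative (D, E): Glu1, Asp4, Glu5, Asp14, Glu20 → −5.
Net charge = (+3) + (−5) = −2.

-2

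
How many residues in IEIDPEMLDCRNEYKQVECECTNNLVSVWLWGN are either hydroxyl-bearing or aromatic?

5

Hydroxyl-bearing: S, T, Y. Aromatic: F, W, Y.
Hydroxyl-bearing residues here: Y14, T22, S27 (3).
Aromatic residues here: Y14, W29, W31 (3).
Y is in both groups, so the 1 Y residue must not be double-counted.
Total = 3 + 3 − 1 = 5.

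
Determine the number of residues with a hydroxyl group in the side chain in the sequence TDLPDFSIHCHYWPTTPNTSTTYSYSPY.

The –OH-bearing residues are Ser, Thr (aliphatic alcohols), and Tyr (phenol).
Matching residues: T1, S7, Y12, T15, T16, T19, S20, T21, T22, Y23, S24, Y25, S26, Y28.

14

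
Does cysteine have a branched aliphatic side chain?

No

The BCAAs are Val, Leu, and Ile — aliphatic side chains with a branch point.
Cysteine is not in this group.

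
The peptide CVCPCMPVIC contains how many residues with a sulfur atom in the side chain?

Only Cys (C) and Met (M) have a sulfur atom in the side chain.
Matching residues: C1, C3, C5, M6, C10.

5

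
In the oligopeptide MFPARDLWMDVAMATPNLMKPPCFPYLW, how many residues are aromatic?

Phenylalanine (F), tryptophan (W), and tyrosine (Y) have aromatic ring side chains.
Matching residues: F2, W8, F24, Y26, W28.

5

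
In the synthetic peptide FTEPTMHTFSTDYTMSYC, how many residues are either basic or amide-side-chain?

Basic: H, K, R. Amide-side-chain: N, Q.
Basic residues here: H7 (1).
Amide-side-chain residues here: none (0).
The two groups share no amino acid, so total = 1 + 0 = 1.

1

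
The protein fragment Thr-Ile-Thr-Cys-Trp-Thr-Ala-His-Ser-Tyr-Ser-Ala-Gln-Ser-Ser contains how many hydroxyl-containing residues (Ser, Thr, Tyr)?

8

Matching residues: Thr1, Thr3, Thr6, Ser9, Tyr10, Ser11, Ser14, Ser15.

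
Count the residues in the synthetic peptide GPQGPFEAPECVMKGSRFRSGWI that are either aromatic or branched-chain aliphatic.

5

Aromatic: F, W, Y. Branched-chain aliphatic: I, L, V.
Aromatic residues here: F6, F18, W22 (3).
Branched-chain aliphatic residues here: V12, I23 (2).
The two groups share no amino acid, so total = 3 + 2 = 5.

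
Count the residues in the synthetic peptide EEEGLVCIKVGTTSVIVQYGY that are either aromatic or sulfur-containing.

3

Aromatic: F, W, Y. Sulfur-containing: C, M.
Aromatic residues here: Y19, Y21 (2).
Sulfur-containing residues here: C7 (1).
The two groups share no amino acid, so total = 2 + 1 = 3.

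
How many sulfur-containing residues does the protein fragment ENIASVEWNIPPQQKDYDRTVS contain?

Cysteine (C, thiol) and methionine (M, thioether) are the two sulfur-containing amino acids.
None of the 22 residues belong to this group.

0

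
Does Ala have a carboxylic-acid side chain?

Aspartate (D) and glutamate (E) have carboxylic-acid side chains and are the acidic amino acids.
Alanine is not in this group.

No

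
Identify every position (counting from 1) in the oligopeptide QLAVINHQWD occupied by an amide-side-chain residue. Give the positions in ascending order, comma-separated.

1, 6, 8

Only N (asparagine) and Q (glutamine) carry a side-chain carboxamide.
Matching residues: Q1, N6, Q8.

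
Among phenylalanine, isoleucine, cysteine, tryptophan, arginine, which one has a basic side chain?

arginine

Lysine (K), arginine (R), and histidine (H) have basic, nitrogen-containing side chains.
Of the listed options, only arginine belongs to this group.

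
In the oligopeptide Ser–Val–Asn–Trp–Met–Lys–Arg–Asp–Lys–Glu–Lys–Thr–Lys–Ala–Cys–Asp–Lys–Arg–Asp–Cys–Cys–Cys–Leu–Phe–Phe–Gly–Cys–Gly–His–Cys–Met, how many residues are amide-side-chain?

1

The amide-side-chain residues are Asn (N) and Gln (Q).
Matching residues: Asn3.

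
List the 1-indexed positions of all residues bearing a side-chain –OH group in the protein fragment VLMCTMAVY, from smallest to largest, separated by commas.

The –OH-bearing residues are Ser, Thr (aliphatic alcohols), and Tyr (phenol).
Matching residues: T5, Y9.

5, 9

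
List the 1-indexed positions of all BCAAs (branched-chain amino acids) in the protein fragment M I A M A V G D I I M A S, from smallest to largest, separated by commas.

2, 6, 9, 10

V, L, and I make up the branched-chain aliphatic group.
Matching residues: I2, V6, I9, I10.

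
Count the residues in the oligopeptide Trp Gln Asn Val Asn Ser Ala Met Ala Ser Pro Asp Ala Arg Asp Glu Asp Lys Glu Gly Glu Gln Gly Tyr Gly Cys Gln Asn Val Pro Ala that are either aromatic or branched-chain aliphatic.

4

Aromatic: F, W, Y. Branched-chain aliphatic: I, L, V.
Aromatic residues here: Trp1, Tyr24 (2).
Branched-chain aliphatic residues here: Val4, Val29 (2).
The two groups share no amino acid, so total = 2 + 2 = 4.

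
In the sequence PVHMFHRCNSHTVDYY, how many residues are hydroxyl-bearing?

4

S, T, and Y are the three residues with a side-chain hydroxyl.
Matching residues: S10, T12, Y15, Y16.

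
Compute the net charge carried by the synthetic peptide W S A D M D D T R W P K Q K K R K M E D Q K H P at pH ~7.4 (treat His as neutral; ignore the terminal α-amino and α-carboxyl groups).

The side chains ionized at physiological pH are Lys/Arg (+1) and Asp/Glu (−1); with His treated as neutral, nothing else contributes.
Positive (K, R): R9, K12, K14, K15, R16, K17, K22 → +7.
Negative (D, E): D4, D6, D7, E19, D20 → −5.
Net charge = (+7) + (−5) = +2.

+2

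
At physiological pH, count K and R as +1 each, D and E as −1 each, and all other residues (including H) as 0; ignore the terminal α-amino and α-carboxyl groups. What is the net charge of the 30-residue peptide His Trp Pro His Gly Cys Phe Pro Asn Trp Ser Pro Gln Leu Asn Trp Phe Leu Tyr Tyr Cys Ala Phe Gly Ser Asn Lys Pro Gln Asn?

+1

Positive (K, R): Lys27 → +1.
Negative (D, E): none → −0.
Net charge = (+1) + (−0) = +1.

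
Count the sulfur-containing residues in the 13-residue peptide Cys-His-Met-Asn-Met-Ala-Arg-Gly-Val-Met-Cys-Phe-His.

The sulfur-bearing residues are cysteine (–SH) and methionine (–S–CH₃).
Matching residues: Cys1, Met3, Met5, Met10, Cys11.

5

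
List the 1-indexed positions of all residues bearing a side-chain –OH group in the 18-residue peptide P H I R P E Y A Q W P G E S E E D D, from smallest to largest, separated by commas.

7, 14

Serine (S), threonine (T), and tyrosine (Y) each carry a hydroxyl group on the side chain.
Matching residues: Y7, S14.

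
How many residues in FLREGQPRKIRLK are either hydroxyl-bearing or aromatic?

Hydroxyl-bearing: S, T, Y. Aromatic: F, W, Y.
Hydroxyl-bearing residues here: none (0).
Aromatic residues here: F1 (1).
(Y belongs to both groups, but none appear in this sequence.) Total = 0 + 1 = 1.

1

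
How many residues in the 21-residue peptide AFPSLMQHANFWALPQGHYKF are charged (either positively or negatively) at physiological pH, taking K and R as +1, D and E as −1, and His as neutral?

1

Charged side chains at pH ~7.4: K, R (positive); D, E (negative).
Matching residues: K20.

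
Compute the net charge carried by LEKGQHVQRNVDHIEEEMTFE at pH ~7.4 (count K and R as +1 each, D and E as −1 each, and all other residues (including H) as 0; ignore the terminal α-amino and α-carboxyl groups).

Positive (K, R): K3, R9 → +2.
Negative (D, E): E2, D12, E15, E16, E17, E21 → −6.
Net charge = (+2) + (−6) = −4.

-4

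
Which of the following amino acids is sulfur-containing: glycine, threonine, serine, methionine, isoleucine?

Only Cys (C) and Met (M) have a sulfur atom in the side chain.
Of the listed options, only methionine belongs to this group.

methionine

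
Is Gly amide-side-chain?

Only N (asparagine) and Q (glutamine) carry a side-chain carboxamide.
Glycine is not in this group.

No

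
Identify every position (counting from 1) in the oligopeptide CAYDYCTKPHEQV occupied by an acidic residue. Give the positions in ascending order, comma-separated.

Matching residues: D4, E11.

4, 11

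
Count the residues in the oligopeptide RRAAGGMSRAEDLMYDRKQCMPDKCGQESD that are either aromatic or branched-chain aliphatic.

Aromatic: F, W, Y. Branched-chain aliphatic: I, L, V.
Aromatic residues here: Y15 (1).
Branched-chain aliphatic residues here: L13 (1).
The two groups share no amino acid, so total = 1 + 1 = 2.

2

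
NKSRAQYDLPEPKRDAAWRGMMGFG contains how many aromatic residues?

The aromatic amino acids are Phe (F, benzyl), Trp (W, indole), and Tyr (Y, phenol).
Matching residues: Y7, W18, F24.

3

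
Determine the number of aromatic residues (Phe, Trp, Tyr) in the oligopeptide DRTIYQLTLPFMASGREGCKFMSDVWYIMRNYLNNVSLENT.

Matching residues: Y5, F11, F21, W26, Y27, Y32.

6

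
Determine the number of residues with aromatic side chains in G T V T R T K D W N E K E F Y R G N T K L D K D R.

The aromatic amino acids are Phe (F, benzyl), Trp (W, indole), and Tyr (Y, phenol).
Matching residues: W9, F14, Y15.

3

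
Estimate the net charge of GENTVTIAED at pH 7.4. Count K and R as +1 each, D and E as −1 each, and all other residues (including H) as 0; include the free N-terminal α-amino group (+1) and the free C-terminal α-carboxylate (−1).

-3

Positive (K, R): none → +0.
Negative (D, E): E2, E9, D10 → −3.
The N-terminus (+1) and C-terminus (−1) cancel.
Net charge = (+0) + (−3) = −3.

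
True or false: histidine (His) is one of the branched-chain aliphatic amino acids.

False

Valine (V), leucine (L), and isoleucine (I) are the branched-chain amino acids.
Histidine is not in this group.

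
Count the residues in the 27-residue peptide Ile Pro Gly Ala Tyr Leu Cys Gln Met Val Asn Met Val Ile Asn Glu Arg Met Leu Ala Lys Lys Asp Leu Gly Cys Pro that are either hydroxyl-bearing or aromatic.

1

Hydroxyl-bearing: S, T, Y. Aromatic: F, W, Y.
Hydroxyl-bearing residues here: Tyr5 (1).
Aromatic residues here: Tyr5 (1).
Y is in both groups, so the 1 Y residue must not be double-counted.
Total = 1 + 1 − 1 = 1.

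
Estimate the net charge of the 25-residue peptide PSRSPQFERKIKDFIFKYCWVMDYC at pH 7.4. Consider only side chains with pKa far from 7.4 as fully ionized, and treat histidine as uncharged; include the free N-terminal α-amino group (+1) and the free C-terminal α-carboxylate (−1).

Near pH 7.4, K and R contribute +1 each, D and E contribute −1 each, and every other side chain (His included, as stated) is uncharged.
Positive (K, R): R3, R9, K10, K12, K17 → +5.
Negative (D, E): E8, D13, D23 → −3.
The N-terminus (+1) and C-terminus (−1) cancel.
Net charge = (+5) + (−3) = +2.

+2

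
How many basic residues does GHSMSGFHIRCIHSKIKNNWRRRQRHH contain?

Lysine (K), arginine (R), and histidine (H) have basic, nitrogen-containing side chains.
Matching residues: H2, H8, R10, H13, K15, K17, R21, R22, R23, R25, H26, H27.

12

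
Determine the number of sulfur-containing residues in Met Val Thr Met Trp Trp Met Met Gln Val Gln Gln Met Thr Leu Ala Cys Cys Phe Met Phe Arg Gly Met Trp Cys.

The sulfur-bearing residues are cysteine (–SH) and methionine (–S–CH₃).
Matching residues: Met1, Met4, Met7, Met8, Met13, Cys17, Cys18, Met20, Met24, Cys26.

10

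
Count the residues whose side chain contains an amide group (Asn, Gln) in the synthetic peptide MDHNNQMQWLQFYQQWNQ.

Matching residues: N4, N5, Q6, Q8, Q11, Q14, Q15, N17, Q18.

9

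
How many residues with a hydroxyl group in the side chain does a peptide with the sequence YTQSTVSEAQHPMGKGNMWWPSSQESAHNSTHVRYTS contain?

S, T, and Y are the three residues with a side-chain hydroxyl.
Matching residues: Y1, T2, S4, T5, S7, S22, S23, S26, S30, T31, Y35, T36, S37.

13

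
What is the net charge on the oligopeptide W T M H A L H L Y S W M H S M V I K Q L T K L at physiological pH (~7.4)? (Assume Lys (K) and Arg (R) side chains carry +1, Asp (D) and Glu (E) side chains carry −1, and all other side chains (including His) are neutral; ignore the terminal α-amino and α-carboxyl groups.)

Positive (K, R): K18, K22 → +2.
Negative (D, E): none → −0.
Net charge = (+2) + (−0) = +2.

+2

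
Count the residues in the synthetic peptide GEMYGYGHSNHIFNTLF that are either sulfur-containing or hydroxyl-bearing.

5

Sulfur-containing: C, M. Hydroxyl-bearing: S, T, Y.
Sulfur-containing residues here: M3 (1).
Hydroxyl-bearing residues here: Y4, Y6, S9, T15 (4).
The two groups share no amino acid, so total = 1 + 4 = 5.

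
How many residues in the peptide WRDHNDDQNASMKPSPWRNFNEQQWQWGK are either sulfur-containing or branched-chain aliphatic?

Sulfur-containing: C, M. Branched-chain aliphatic: I, L, V.
Sulfur-containing residues here: M12 (1).
Branched-chain aliphatic residues here: none (0).
The two groups share no amino acid, so total = 1 + 0 = 1.

1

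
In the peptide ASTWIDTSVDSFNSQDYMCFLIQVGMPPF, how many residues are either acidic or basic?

3

Acidic: D, E. Basic: H, K, R.
Acidic residues here: D6, D10, D16 (3).
Basic residues here: none (0).
The two groups share no amino acid, so total = 3 + 0 = 3.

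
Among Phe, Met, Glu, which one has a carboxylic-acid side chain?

Glu

The acidic residues are Asp (D) and Glu (E), whose side chains end in a carboxylate group.
Of the listed options, only Glu belongs to this group.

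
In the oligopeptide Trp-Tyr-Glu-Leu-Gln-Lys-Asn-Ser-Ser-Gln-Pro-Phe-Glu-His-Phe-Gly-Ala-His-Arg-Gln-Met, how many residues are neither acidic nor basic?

Acidic: D, E. Basic: K, R, H. All other residues are neither.
Matching residues: Trp1, Tyr2, Leu4, Gln5, Asn7, Ser8, Ser9, Gln10, Pro11, Phe12, Phe15, Gly16, Ala17, Gln20, Met21.

15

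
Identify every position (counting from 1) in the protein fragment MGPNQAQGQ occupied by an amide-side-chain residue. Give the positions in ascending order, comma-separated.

4, 5, 7, 9

Asparagine (N) and glutamine (Q) have uncharged amide side chains.
Matching residues: N4, Q5, Q7, Q9.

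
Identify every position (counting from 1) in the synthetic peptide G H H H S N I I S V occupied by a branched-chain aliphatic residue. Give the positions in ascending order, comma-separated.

V, L, and I make up the branched-chain aliphatic group.
Matching residues: I7, I8, V10.

7, 8, 10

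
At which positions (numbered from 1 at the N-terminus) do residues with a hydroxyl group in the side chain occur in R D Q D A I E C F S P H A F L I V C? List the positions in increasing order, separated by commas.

10

Serine (S), threonine (T), and tyrosine (Y) each carry a hydroxyl group on the side chain.
Matching residues: S10.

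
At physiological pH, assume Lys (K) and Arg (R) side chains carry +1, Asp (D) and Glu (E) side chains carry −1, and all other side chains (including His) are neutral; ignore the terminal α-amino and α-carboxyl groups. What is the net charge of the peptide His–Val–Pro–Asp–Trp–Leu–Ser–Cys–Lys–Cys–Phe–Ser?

Positive (K, R): Lys9 → +1.
Negative (D, E): Asp4 → −1.
Net charge = (+1) + (−1) = 0.

0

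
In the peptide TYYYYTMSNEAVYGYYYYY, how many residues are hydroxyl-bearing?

Serine (S), threonine (T), and tyrosine (Y) each carry a hydroxyl group on the side chain.
Matching residues: T1, Y2, Y3, Y4, Y5, T6, S8, Y13, Y15, Y16, Y17, Y18, Y19.

13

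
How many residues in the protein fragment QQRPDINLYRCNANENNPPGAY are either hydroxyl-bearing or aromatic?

2

Hydroxyl-bearing: S, T, Y. Aromatic: F, W, Y.
Hydroxyl-bearing residues here: Y9, Y22 (2).
Aromatic residues here: Y9, Y22 (2).
Y is in both groups, so the 2 Y residues must not be double-counted.
Total = 2 + 2 − 2 = 2.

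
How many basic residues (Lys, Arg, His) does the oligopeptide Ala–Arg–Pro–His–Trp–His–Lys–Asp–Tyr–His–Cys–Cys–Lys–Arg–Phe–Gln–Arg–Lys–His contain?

Matching residues: Arg2, His4, His6, Lys7, His10, Lys13, Arg14, Arg17, Lys18, His19.

10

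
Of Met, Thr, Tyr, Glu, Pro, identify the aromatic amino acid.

Phenylalanine (F), tryptophan (W), and tyrosine (Y) have aromatic ring side chains.
Of the listed options, only Tyr belongs to this group.

Tyr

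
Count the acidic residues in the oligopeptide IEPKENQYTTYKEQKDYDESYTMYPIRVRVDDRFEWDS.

10

The acidic residues are Asp (D) and Glu (E), whose side chains end in a carboxylate group.
Matching residues: E2, E5, E13, D16, D18, E19, D31, D32, E35, D37.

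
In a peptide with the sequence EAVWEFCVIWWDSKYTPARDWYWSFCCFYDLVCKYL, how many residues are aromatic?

12

Phenylalanine (F), tryptophan (W), and tyrosine (Y) have aromatic ring side chains.
Matching residues: W4, F6, W10, W11, Y15, W21, Y22, W23, F25, F28, Y29, Y35.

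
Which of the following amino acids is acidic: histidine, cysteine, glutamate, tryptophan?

Aspartate (D) and glutamate (E) have carboxylic-acid side chains and are the acidic amino acids.
Of the listed options, only glutamate belongs to this group.

glutamate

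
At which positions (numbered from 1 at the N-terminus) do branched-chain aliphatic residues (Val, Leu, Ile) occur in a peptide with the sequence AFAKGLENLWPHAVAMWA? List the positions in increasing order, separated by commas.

6, 9, 14

Matching residues: L6, L9, V14.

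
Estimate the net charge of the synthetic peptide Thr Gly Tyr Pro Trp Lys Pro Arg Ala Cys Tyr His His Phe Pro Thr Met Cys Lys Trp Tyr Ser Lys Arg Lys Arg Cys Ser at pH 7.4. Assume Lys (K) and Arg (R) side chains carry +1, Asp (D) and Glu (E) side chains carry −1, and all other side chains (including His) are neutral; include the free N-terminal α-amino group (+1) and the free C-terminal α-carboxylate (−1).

+7

Positive (K, R): Lys6, Arg8, Lys19, Lys23, Arg24, Lys25, Arg26 → +7.
Negative (D, E): none → −0.
The N-terminus (+1) and C-terminus (−1) cancel.
Net charge = (+7) + (−0) = +7.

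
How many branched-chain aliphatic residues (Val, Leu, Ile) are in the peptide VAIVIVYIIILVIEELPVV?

14

Matching residues: V1, I3, V4, I5, V6, I8, I9, I10, L11, V12, I13, L16, V18, V19.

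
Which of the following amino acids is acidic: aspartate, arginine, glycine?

The acidic residues are Asp (D) and Glu (E), whose side chains end in a carboxylate group.
Of the listed options, only aspartate belongs to this group.

aspartate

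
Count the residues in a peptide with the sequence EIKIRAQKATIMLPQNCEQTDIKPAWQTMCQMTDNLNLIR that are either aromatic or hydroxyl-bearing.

5

Aromatic: F, W, Y. Hydroxyl-bearing: S, T, Y.
Aromatic residues here: W26 (1).
Hydroxyl-bearing residues here: T10, T20, T28, T33 (4).
(Y belongs to both groups, but none appear in this sequence.) Total = 1 + 4 = 5.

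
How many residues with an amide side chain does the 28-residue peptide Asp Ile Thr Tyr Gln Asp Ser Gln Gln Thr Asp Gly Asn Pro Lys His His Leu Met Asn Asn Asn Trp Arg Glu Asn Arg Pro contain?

The amide-side-chain residues are Asn (N) and Gln (Q).
Matching residues: Gln5, Gln8, Gln9, Asn13, Asn20, Asn21, Asn22, Asn26.

8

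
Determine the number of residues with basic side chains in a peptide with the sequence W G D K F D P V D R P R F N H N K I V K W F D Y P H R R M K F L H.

Lysine (K), arginine (R), and histidine (H) have basic, nitrogen-containing side chains.
Matching residues: K4, R10, R12, H15, K17, K20, H26, R27, R28, K30, H33.

11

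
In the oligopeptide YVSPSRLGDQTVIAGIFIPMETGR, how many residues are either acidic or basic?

Acidic: D, E. Basic: H, K, R.
Acidic residues here: D9, E21 (2).
Basic residues here: R6, R24 (2).
The two groups share no amino acid, so total = 2 + 2 = 4.

4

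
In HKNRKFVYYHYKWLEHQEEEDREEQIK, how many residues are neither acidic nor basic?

11

Acidic: D, E. Basic: K, R, H. All other residues are neither.
Matching residues: N3, F6, V7, Y8, Y9, Y11, W13, L14, Q17, Q25, I26.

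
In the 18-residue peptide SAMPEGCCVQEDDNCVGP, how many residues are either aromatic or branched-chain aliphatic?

2

Aromatic: F, W, Y. Branched-chain aliphatic: I, L, V.
Aromatic residues here: none (0).
Branched-chain aliphatic residues here: V9, V16 (2).
The two groups share no amino acid, so total = 0 + 2 = 2.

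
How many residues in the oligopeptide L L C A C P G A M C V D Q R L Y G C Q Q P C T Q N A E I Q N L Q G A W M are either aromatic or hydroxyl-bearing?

Aromatic: F, W, Y. Hydroxyl-bearing: S, T, Y.
Aromatic residues here: Y16, W35 (2).
Hydroxyl-bearing residues here: Y16, T23 (2).
Y is in both groups, so the 1 Y residue must not be double-counted.
Total = 2 + 2 − 1 = 3.

3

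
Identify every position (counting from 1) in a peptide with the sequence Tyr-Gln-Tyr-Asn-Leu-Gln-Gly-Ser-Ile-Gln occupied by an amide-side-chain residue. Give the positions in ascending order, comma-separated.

2, 4, 6, 10

Matching residues: Gln2, Asn4, Gln6, Gln10.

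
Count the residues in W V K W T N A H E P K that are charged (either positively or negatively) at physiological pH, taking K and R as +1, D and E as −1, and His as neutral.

3

Charged side chains at pH ~7.4: K, R (positive); D, E (negative).
Matching residues: K3, E9, K11.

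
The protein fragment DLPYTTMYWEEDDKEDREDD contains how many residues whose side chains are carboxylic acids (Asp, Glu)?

Matching residues: D1, E10, E11, D12, D13, E15, D16, E18, D19, D20.

10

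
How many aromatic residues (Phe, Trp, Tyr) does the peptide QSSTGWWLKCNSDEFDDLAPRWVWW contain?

Matching residues: W6, W7, F15, W22, W24, W25.

6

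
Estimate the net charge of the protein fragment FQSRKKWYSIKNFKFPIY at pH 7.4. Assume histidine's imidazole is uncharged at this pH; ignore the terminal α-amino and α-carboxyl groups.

Near pH 7.4, K and R contribute +1 each, D and E contribute −1 each, and every other side chain (His included, as stated) is uncharged.
Positive (K, R): R4, K5, K6, K11, K14 → +5.
Negative (D, E): none → −0.
Net charge = (+5) + (−0) = +5.

+5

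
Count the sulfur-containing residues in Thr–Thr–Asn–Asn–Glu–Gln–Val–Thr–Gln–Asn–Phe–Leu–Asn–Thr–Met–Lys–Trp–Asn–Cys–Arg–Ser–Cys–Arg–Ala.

The sulfur-bearing residues are cysteine (–SH) and methionine (–S–CH₃).
Matching residues: Met15, Cys19, Cys22.

3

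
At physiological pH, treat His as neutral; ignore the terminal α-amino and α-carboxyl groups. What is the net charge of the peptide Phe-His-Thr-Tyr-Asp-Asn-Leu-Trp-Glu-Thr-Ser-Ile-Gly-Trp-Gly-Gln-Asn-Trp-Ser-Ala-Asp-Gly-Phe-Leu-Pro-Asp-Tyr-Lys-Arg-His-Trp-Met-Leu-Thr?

-2

The side chains ionized at physiological pH are Lys/Arg (+1) and Asp/Glu (−1); with His treated as neutral, nothing else contributes.
Positive (K, R): Lys28, Arg29 → +2.
Negative (D, E): Asp5, Glu9, Asp21, Asp26 → −4.
Net charge = (+2) + (−4) = −2.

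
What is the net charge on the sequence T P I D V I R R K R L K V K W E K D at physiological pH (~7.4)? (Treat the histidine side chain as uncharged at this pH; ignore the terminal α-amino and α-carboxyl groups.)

+4

The side chains ionized at physiological pH are Lys/Arg (+1) and Asp/Glu (−1); with His treated as neutral, nothing else contributes.
Positive (K, R): R7, R8, K9, R10, K12, K14, K17 → +7.
Negative (D, E): D4, E16, D18 → −3.
Net charge = (+7) + (−3) = +4.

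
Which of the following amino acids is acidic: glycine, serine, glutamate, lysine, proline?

glutamate

Only D (aspartate) and E (glutamate) carry a side-chain carboxylic acid.
Of the listed options, only glutamate belongs to this group.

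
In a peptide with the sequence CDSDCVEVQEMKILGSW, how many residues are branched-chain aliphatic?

The BCAAs are Val, Leu, and Ile — aliphatic side chains with a branch point.
Matching residues: V6, V8, I13, L14.

4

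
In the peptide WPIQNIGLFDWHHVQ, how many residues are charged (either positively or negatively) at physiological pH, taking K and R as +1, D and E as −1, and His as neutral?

Charged side chains at pH ~7.4: K, R (positive); D, E (negative).
Matching residues: D10.

1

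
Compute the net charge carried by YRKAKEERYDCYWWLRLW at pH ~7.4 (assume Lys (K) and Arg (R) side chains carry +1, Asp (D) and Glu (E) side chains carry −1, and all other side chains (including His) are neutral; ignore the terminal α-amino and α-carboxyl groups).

+2

Positive (K, R): R2, K3, K5, R8, R16 → +5.
Negative (D, E): E6, E7, D10 → −3.
Net charge = (+5) + (−3) = +2.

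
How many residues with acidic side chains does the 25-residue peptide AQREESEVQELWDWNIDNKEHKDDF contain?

The acidic residues are Asp (D) and Glu (E), whose side chains end in a carboxylate group.
Matching residues: E4, E5, E7, E10, D13, D17, E20, D23, D24.

9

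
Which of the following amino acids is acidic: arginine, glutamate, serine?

glutamate

The acidic residues are Asp (D) and Glu (E), whose side chains end in a carboxylate group.
Of the listed options, only glutamate belongs to this group.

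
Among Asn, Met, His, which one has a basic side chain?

His

The basic amino acids are Lys (K), Arg (R), and His (H).
Of the listed options, only His belongs to this group.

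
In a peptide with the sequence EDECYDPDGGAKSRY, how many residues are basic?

The basic amino acids are Lys (K), Arg (R), and His (H).
Matching residues: K12, R14.

2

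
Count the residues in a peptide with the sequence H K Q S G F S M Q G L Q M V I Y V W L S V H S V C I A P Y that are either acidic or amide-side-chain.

3

Acidic: D, E. Amide-side-chain: N, Q.
Acidic residues here: none (0).
Amide-side-chain residues here: Q3, Q9, Q12 (3).
The two groups share no amino acid, so total = 0 + 3 = 3.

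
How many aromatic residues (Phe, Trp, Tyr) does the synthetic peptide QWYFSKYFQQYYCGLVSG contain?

7

Matching residues: W2, Y3, F4, Y7, F8, Y11, Y12.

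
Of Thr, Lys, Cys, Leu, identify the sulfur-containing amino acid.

Cys

The sulfur-bearing residues are cysteine (–SH) and methionine (–S–CH₃).
Of the listed options, only Cys belongs to this group.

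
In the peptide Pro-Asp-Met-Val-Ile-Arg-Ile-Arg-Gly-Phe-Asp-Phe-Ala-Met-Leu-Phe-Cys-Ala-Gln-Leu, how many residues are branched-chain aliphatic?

The BCAAs are Val, Leu, and Ile — aliphatic side chains with a branch point.
Matching residues: Val4, Ile5, Ile7, Leu15, Leu20.

5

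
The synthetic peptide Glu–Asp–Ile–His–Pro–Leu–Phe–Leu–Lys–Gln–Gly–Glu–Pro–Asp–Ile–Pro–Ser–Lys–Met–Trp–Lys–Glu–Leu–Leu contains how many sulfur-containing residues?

1

Cysteine (C, thiol) and methionine (M, thioether) are the two sulfur-containing amino acids.
Matching residues: Met19.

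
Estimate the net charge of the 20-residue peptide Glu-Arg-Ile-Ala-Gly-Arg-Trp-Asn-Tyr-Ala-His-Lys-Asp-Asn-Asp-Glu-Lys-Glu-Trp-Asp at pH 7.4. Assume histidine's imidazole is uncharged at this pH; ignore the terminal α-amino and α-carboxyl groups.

-2

At pH ~7.4 the Lys and Arg side chains are protonated (+1), the Asp and Glu side chains are deprotonated (−1), and with His taken as neutral all other side chains carry no charge.
Positive (K, R): Arg2, Arg6, Lys12, Lys17 → +4.
Negative (D, E): Glu1, Asp13, Asp15, Glu16, Glu18, Asp20 → −6.
Net charge = (+4) + (−6) = −2.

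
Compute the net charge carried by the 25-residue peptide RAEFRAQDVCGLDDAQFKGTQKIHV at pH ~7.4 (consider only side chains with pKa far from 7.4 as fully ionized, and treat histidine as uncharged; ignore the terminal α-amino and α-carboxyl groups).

0

The side chains ionized at physiological pH are Lys/Arg (+1) and Asp/Glu (−1); with His treated as neutral, nothing else contributes.
Positive (K, R): R1, R5, K18, K22 → +4.
Negative (D, E): E3, D8, D13, D14 → −4.
Net charge = (+4) + (−4) = 0.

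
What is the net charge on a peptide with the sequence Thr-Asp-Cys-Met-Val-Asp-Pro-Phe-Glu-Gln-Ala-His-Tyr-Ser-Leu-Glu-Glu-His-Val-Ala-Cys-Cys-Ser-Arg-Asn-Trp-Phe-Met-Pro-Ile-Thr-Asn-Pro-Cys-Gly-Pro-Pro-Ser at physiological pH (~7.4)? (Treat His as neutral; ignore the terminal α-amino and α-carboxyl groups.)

The side chains ionized at physiological pH are Lys/Arg (+1) and Asp/Glu (−1); with His treated as neutral, nothing else contributes.
Positive (K, R): Arg24 → +1.
Negative (D, E): Asp2, Asp6, Glu9, Glu16, Glu17 → −5.
Net charge = (+1) + (−5) = −4.

-4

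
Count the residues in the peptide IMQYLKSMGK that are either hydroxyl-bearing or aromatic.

Hydroxyl-bearing: S, T, Y. Aromatic: F, W, Y.
Hydroxyl-bearing residues here: Y4, S7 (2).
Aromatic residues here: Y4 (1).
Y is in both groups, so the 1 Y residue must not be double-counted.
Total = 2 + 1 − 1 = 2.

2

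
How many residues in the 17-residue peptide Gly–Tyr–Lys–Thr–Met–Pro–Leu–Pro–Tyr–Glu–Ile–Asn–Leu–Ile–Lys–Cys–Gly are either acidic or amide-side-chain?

2

Acidic: D, E. Amide-side-chain: N, Q.
Acidic residues here: Glu10 (1).
Amide-side-chain residues here: Asn12 (1).
The two groups share no amino acid, so total = 1 + 1 = 2.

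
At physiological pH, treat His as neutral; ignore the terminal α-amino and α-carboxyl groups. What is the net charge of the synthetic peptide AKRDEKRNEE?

0

The side chains ionized at physiological pH are Lys/Arg (+1) and Asp/Glu (−1); with His treated as neutral, nothing else contributes.
Positive (K, R): K2, R3, K6, R7 → +4.
Negative (D, E): D4, E5, E9, E10 → −4.
Net charge = (+4) + (−4) = 0.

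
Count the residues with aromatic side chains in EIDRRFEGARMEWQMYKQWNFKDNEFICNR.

F, W, and Y each carry an aromatic ring on the side chain.
Matching residues: F6, W13, Y16, W19, F21, F26.

6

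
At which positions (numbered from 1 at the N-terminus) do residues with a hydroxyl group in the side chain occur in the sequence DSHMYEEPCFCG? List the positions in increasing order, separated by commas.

2, 5

S, T, and Y are the three residues with a side-chain hydroxyl.
Matching residues: S2, Y5.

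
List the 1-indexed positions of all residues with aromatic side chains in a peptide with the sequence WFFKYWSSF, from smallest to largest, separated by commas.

Phenylalanine (F), tryptophan (W), and tyrosine (Y) have aromatic ring side chains.
Matching residues: W1, F2, F3, Y5, W6, F9.

1, 2, 3, 5, 6, 9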